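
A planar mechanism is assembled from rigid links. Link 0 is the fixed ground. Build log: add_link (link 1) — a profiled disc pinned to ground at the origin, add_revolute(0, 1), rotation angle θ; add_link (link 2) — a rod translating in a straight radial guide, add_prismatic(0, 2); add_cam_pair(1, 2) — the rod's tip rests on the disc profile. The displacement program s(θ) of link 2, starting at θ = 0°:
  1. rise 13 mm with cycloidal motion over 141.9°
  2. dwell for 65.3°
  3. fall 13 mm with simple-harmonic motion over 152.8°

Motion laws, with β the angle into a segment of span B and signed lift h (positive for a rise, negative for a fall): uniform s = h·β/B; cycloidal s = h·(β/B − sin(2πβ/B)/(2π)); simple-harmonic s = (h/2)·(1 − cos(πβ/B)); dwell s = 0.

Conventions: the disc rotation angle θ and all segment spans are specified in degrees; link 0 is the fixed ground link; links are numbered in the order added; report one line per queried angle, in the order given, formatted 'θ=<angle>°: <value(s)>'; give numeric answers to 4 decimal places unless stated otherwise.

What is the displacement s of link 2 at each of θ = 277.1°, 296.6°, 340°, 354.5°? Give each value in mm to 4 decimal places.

seg 1 [0°–141.9°] cycloidal, h=13: full span → s += 13 → s = 13.0000
seg 2 [141.9°–207.2°] dwell: s stays 13.0000
seg 3 [207.2°–360°] simple-harmonic, h=-13: θ=277.1° here. β=69.9, B=152.8. -13/2·(1 − cos(π·0.4575)) = -5.6339 → s = 7.3661
seg 3 [207.2°–360°] simple-harmonic, h=-13: θ=296.6° here. β=89.4, B=152.8. -13/2·(1 − cos(π·0.5851)) = -8.2167 → s = 4.7833
seg 3 [207.2°–360°] simple-harmonic, h=-13: θ=340° here. β=132.8, B=152.8. -13/2·(1 − cos(π·0.8691)) = -12.4582 → s = 0.5418
seg 3 [207.2°–360°] simple-harmonic, h=-13: θ=354.5° here. β=147.3, B=152.8. -13/2·(1 − cos(π·0.9640)) = -12.9585 → s = 0.0415

θ=277.1°: 7.3661
θ=296.6°: 4.7833
θ=340°: 0.5418
θ=354.5°: 0.0415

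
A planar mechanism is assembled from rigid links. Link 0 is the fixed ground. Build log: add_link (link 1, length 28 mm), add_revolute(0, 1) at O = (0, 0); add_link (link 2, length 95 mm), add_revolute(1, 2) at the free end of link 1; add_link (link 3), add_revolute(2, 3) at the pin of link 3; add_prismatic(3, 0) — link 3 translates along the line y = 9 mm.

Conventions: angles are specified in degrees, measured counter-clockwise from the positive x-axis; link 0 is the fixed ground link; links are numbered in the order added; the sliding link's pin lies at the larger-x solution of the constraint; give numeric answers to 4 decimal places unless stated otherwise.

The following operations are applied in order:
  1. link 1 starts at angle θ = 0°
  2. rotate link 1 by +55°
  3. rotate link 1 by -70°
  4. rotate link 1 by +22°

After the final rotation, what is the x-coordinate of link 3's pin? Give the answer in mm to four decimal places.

geometry: r = 28 mm, L = 95 mm, e = 9 mm; θ starts at 0°
rotate link 1 by +55°: θ ← 0° +55° = 55°
rotate link 1 by -70°: θ ← 55° -70° = -15°
rotate link 1 by +22°: θ ← -15° +22° = 7°
crank pin P = (r cos θ, r sin θ) = (27.791292, 3.412342)
h = r sin θ − e = 3.412342 − 9 = -5.587658
x = r cos θ + √(L² − h²) = 27.791292 + 94.835532 = 122.626824

122.6268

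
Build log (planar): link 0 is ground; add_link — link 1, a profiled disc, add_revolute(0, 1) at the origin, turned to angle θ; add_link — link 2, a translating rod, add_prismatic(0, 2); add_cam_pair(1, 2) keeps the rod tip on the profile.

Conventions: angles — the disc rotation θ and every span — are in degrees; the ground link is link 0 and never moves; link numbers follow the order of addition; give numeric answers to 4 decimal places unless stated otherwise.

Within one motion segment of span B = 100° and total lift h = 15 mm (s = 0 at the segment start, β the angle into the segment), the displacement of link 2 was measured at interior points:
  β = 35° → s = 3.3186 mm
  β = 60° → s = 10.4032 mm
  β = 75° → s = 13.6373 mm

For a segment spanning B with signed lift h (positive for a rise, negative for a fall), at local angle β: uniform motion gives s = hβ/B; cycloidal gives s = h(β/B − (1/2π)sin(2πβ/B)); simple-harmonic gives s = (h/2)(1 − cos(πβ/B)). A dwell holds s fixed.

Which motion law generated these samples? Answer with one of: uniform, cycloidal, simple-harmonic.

candidates at β/B = r: uniform s = h·r (linear in β); cycloidal s = h·(r − sin(2πr)/(2π)); simple-harmonic s = (h/2)(1 − cos(πr))
β=35°: printed 3.3186 | uniform 5.2500, cycloidal 3.3186, simple-harmonic 4.0951
β=60°: printed 10.4032 | uniform 9.0000, cycloidal 10.4032, simple-harmonic 9.8176
β=75°: printed 13.6373 | uniform 11.2500, cycloidal 13.6373, simple-harmonic 12.8033
only one law matches every sample → cycloidal

cycloidal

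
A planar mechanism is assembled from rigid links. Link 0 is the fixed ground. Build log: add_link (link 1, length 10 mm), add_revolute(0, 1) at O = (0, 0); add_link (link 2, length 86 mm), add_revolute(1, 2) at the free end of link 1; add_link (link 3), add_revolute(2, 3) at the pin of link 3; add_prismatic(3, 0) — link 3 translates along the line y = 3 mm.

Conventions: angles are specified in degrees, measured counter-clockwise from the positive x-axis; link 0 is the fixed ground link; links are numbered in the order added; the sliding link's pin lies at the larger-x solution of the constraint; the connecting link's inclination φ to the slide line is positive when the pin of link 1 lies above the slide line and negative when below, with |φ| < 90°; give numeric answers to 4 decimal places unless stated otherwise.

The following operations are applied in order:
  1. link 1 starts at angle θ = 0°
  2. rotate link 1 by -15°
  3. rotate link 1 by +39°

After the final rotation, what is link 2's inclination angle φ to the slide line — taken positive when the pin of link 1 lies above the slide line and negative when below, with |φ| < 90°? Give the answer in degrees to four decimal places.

geometry: r = 10 mm, L = 86 mm, e = 3 mm; θ starts at 0°
rotate link 1 by -15°: θ ← 0° -15° = -15°
rotate link 1 by +39°: θ ← -15° +39° = 24°
h = r sin θ − e = 4.067366 − 3 = 1.067366
sin φ = h / L = 1.067366 / 86 = 0.01241124
φ = arcsin(0.01241124) = 0.711130°

0.7111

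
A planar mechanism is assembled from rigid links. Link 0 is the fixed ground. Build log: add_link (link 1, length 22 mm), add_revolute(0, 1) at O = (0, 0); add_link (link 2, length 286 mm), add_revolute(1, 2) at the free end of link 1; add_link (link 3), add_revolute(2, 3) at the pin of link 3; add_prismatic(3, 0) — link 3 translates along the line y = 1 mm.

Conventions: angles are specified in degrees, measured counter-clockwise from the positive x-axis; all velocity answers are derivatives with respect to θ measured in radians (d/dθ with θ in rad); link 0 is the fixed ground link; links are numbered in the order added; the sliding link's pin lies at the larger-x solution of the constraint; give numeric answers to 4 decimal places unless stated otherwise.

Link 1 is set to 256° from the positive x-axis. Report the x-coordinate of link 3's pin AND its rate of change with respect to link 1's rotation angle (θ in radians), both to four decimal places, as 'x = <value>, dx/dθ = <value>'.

geometry: r = 22 mm, L = 286 mm, e = 1 mm
crank pin P = (r cos θ, r sin θ) = (-5.322282, -21.346506)
h = r sin θ − e = -21.346506 − 1 = -22.346506
x = r cos θ + √(L² − h²) = -5.322282 + 285.125645 = 279.803364
dx/dθ = −r sin θ − h·r cos θ/√(L² − h²) (θ in radians; h = -22.346506) = 20.929376

x = 279.8034, dx/dθ = 20.9294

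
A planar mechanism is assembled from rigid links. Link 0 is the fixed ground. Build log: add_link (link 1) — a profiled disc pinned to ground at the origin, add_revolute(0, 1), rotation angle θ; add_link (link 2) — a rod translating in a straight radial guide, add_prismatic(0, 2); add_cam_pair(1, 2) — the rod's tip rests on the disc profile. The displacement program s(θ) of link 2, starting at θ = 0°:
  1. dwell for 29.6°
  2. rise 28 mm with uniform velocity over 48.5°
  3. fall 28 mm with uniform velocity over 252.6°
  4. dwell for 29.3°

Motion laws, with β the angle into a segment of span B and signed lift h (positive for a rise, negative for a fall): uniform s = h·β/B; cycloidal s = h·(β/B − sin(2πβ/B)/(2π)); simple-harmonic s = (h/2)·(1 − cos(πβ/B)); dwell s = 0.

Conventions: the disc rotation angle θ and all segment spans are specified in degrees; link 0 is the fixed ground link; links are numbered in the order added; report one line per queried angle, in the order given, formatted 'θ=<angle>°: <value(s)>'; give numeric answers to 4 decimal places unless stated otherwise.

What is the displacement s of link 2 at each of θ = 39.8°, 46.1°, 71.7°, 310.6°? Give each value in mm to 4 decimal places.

seg 1 [0°–29.6°] dwell: s stays 0.0000
seg 2 [29.6°–78.1°] uniform, h=28: θ=39.8° here. β=10.2, B=48.5. 28·10.2/48.5 = 5.8887 → s = 5.8887
seg 2 [29.6°–78.1°] uniform, h=28: θ=46.1° here. β=16.5, B=48.5. 28·16.5/48.5 = 9.5258 → s = 9.5258
seg 2 [29.6°–78.1°] uniform, h=28: θ=71.7° here. β=42.1, B=48.5. 28·42.1/48.5 = 24.3052 → s = 24.3052
seg 2 [29.6°–78.1°] uniform, h=28: full span → s += 28 → s = 28.0000
seg 3 [78.1°–330.7°] uniform, h=-28: θ=310.6° here. β=232.5, B=252.6. -28·232.5/252.6 = -25.7720 → s = 2.2280

θ=39.8°: 5.8887
θ=46.1°: 9.5258
θ=71.7°: 24.3052
θ=310.6°: 2.2280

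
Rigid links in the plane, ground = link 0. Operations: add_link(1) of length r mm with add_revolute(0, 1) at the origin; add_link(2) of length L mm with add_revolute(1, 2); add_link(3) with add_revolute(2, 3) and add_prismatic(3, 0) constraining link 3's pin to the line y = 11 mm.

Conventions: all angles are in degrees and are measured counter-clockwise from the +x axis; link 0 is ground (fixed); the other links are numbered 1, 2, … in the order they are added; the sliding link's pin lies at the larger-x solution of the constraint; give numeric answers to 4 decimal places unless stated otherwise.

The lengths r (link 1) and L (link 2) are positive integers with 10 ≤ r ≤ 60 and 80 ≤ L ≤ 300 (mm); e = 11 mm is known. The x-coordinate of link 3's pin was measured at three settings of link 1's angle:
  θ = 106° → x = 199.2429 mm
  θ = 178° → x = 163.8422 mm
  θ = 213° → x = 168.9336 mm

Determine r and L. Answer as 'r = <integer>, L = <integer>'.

constraint per measurement: (x − r cos θ)² + (r sin θ − e)² = L²
subtracting the θ₁ and θ₂ equations cancels the r² and L² terms:
r = (x₁² − x₂²) / (2[(x₁cos θ₁ + e sin θ₁) − (x₂cos θ₂ + e sin θ₂)]) = 54.0000 → r = 54
L² = (x₁ − r cos θ₁)² + (r sin θ₁ − e)² = 47523.9832 → L = 218.0000 → L = 218
check at θ₃=213°: x = 168.9336 (printed 168.9336) ✓

r = 54, L = 218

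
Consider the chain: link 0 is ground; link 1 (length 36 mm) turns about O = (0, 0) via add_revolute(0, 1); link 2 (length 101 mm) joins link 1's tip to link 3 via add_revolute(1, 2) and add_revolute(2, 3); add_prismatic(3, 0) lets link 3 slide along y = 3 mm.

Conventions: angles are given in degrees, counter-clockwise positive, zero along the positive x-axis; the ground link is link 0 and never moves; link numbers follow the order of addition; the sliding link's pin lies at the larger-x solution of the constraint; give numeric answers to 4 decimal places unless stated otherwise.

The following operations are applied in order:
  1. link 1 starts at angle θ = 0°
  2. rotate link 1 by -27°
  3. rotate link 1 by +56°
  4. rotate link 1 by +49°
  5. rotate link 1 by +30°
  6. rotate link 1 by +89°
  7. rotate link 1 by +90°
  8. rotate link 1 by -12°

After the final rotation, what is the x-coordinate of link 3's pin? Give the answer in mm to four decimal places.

geometry: r = 36 mm, L = 101 mm, e = 3 mm; θ starts at 0°
rotate link 1 by -27°: θ ← 0° -27° = -27°
rotate link 1 by +56°: θ ← -27° +56° = 29°
rotate link 1 by +49°: θ ← 29° +49° = 78°
rotate link 1 by +30°: θ ← 78° +30° = 108°
rotate link 1 by +89°: θ ← 108° +89° = 197°
rotate link 1 by +90°: θ ← 197° +90° = 287°
rotate link 1 by -12°: θ ← 287° -12° = 275°
crank pin P = (r cos θ, r sin θ) = (3.137607, -35.863009)
h = r sin θ − e = -35.863009 − 3 = -38.863009
x = r cos θ + √(L² − h²) = 3.137607 + 93.223744 = 96.361351

96.3614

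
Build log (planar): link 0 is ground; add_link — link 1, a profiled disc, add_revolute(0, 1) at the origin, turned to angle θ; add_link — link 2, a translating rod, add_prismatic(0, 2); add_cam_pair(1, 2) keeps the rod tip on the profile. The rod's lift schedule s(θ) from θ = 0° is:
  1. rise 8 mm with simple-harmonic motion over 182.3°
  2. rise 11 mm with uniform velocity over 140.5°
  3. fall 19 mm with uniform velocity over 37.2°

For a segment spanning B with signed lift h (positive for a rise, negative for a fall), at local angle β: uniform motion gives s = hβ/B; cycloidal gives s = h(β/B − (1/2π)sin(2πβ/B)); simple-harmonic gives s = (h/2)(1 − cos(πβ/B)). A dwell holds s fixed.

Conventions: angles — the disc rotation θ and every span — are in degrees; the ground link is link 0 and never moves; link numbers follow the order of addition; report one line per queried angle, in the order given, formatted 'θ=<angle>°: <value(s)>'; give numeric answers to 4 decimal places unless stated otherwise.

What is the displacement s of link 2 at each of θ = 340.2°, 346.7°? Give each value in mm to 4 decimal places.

seg 1 [0°–182.3°] simple-harmonic, h=8: full span → s += 8 → s = 8.0000
seg 2 [182.3°–322.8°] uniform, h=11: full span → s += 11 → s = 19.0000
seg 3 [322.8°–360°] uniform, h=-19: θ=340.2° here. β=17.4, B=37.2. -19·17.4/37.2 = -8.8871 → s = 10.1129
seg 3 [322.8°–360°] uniform, h=-19: θ=346.7° here. β=23.9, B=37.2. -19·23.9/37.2 = -12.2070 → s = 6.7930

θ=340.2°: 10.1129
θ=346.7°: 6.7930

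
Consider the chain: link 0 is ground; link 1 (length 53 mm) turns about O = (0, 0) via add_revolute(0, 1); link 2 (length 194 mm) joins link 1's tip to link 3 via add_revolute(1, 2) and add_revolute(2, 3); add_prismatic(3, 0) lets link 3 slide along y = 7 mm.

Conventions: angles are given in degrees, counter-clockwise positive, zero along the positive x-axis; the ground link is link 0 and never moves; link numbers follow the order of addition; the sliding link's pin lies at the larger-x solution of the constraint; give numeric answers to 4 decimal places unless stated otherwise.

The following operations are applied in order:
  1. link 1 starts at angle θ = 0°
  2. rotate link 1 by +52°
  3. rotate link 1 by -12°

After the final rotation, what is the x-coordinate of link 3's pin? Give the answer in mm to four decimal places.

geometry: r = 53 mm, L = 194 mm, e = 7 mm; θ starts at 0°
rotate link 1 by +52°: θ ← 0° +52° = 52°
rotate link 1 by -12°: θ ← 52° -12° = 40°
crank pin P = (r cos θ, r sin θ) = (40.600355, 34.067743)
h = r sin θ − e = 34.067743 − 7 = 27.067743
x = r cos θ + √(L² − h²) = 40.600355 + 192.102413 = 232.702769

232.7028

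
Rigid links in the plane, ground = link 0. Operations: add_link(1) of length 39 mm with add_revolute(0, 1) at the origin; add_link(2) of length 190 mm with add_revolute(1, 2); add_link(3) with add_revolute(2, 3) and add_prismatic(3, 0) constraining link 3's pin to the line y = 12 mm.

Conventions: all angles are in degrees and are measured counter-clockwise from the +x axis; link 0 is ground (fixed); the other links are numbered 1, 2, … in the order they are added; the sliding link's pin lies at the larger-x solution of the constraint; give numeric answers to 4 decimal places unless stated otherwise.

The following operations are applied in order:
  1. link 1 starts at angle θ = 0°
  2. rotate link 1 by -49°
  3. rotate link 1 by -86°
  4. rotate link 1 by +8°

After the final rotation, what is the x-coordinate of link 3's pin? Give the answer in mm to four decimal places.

geometry: r = 39 mm, L = 190 mm, e = 12 mm; θ starts at 0°
rotate link 1 by -49°: θ ← 0° -49° = -49°
rotate link 1 by -86°: θ ← -49° -86° = -135°
rotate link 1 by +8°: θ ← -135° +8° = -127°
crank pin P = (r cos θ, r sin θ) = (-23.470786, -31.146785)
h = r sin θ − e = -31.146785 − 12 = -43.146785
x = r cos θ + √(L² − h²) = -23.470786 + 185.036091 = 161.565305

161.5653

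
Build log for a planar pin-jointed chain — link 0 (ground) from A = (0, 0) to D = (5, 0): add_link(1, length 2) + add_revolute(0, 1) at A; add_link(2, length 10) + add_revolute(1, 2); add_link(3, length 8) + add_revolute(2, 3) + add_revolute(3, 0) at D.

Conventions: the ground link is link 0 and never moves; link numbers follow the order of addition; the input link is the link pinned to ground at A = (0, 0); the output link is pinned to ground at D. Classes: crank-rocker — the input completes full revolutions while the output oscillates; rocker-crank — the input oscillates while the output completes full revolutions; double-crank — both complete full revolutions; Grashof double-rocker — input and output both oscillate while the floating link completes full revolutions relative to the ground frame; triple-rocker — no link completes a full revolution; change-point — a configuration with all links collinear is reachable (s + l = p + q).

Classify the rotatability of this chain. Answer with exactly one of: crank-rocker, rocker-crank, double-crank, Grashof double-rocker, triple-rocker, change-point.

lengths: ground=5, input=2, coupler=10, output=8
sorted: s=2 (shortest), l=10 (longest), p+q=13
s + l = 12 vs p + q = 13
s + l < p + q (Grashof) with shortest = input link → crank-rocker

crank-rocker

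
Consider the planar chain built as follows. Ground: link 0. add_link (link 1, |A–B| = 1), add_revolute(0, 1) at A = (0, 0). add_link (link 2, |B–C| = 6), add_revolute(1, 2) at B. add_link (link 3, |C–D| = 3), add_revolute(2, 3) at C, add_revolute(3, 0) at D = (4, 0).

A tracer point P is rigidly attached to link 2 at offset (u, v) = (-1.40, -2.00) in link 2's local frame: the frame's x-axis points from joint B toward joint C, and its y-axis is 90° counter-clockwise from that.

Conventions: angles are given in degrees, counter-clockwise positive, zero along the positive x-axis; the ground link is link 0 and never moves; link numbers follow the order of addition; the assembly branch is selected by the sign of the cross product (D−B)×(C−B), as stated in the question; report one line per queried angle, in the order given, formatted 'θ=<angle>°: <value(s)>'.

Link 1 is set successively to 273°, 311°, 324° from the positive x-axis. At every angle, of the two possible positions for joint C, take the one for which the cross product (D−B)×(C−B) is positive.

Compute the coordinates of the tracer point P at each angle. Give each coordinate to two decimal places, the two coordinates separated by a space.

A=(0,0), D=(4.00,0)
θ=273°: B = A + 1.00·(cos273°, sin273°) = (0.0523, -0.9986)
θ=273°: |BD| = 4.0720
θ=273°: circle(B,6.00) ∩ circle(D,3.00): a=5.3513, h=2.7136
θ=273°:   candidates: C₊=(4.5748,2.9444) cross=11.050; C₋=(5.9057,-2.3169) cross=-11.050
θ=273°:   branch + wants cross > 0 → take C=(4.5748,2.9444) (cross=11.050)
θ=273°: ex = (C−B)/|BC| = (0.7537,0.6572); ey = (-0.6572,0.7537)
θ=273°: P = B + -1.40·ex + -2.00·ey = (0.3115,-3.4262)
θ=311°: B = A + 1.00·(cos311°, sin311°) = (0.6561, -0.7547)
θ=311°: |BD| = 3.4281
θ=311°: circle(B,6.00) ∩ circle(D,3.00): a=5.6521, h=2.0133
θ=311°:   candidates: C₊=(5.7263,2.4536) cross=6.902; C₋=(6.6128,-1.4743) cross=-6.902
θ=311°:   branch + wants cross > 0 → take C=(5.7263,2.4536) (cross=6.902)
θ=311°: ex = (C−B)/|BC| = (0.8450,0.5347); ey = (-0.5347,0.8450)
θ=311°: P = B + -1.40·ex + -2.00·ey = (0.5424,-3.1934)
θ=324°: B = A + 1.00·(cos324°, sin324°) = (0.8090, -0.5878)
θ=324°: |BD| = 3.2447
θ=324°: circle(B,6.00) ∩ circle(D,3.00): a=5.7830, h=1.5990
θ=324°:   candidates: C₊=(6.2067,2.0324) cross=5.188; C₋=(6.7860,-1.1127) cross=-5.188
θ=324°:   branch + wants cross > 0 → take C=(6.2067,2.0324) (cross=5.188)
θ=324°: ex = (C−B)/|BC| = (0.8996,0.4367); ey = (-0.4367,0.8996)
θ=324°: P = B + -1.40·ex + -2.00·ey = (0.4230,-2.9984)

θ=273°: 0.31 -3.43
θ=311°: 0.54 -3.19
θ=324°: 0.42 -3.00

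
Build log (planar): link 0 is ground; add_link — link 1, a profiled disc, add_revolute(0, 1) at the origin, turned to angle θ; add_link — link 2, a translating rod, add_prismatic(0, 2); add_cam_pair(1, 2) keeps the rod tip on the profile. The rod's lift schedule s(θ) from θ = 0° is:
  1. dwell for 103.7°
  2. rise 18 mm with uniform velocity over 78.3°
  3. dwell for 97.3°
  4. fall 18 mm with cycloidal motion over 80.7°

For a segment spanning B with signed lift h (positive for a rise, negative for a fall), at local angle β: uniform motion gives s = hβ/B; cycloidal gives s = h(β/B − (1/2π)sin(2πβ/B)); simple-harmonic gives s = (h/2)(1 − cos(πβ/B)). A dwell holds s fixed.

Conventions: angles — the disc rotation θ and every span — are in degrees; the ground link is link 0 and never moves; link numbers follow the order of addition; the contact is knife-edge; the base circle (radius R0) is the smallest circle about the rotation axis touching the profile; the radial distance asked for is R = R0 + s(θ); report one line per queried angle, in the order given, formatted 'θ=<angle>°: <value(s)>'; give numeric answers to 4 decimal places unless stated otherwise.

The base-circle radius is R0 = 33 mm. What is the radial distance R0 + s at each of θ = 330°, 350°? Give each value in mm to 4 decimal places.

seg 1 [0°–103.7°] dwell: s stays 0.0000
seg 2 [103.7°–182°] uniform, h=18: full span → s += 18 → s = 18.0000
seg 3 [182°–279.3°] dwell: s stays 18.0000
seg 4 [279.3°–360°] cycloidal, h=-18: θ=330° here. β=50.7, B=80.7. -18·(0.6283 − sin(2π·0.6283)/(2π)) = -13.3752 → s = 4.6248
seg 4 [279.3°–360°] cycloidal, h=-18: θ=350° here. β=70.7, B=80.7. -18·(0.8761 − sin(2π·0.8761)/(2π)) = -17.7814 → s = 0.2186
θ=330°: R = R0 + s = 33 + 4.6248 = 37.6248
θ=350°: R = R0 + s = 33 + 0.2186 = 33.2186

θ=330°: 37.6248
θ=350°: 33.2186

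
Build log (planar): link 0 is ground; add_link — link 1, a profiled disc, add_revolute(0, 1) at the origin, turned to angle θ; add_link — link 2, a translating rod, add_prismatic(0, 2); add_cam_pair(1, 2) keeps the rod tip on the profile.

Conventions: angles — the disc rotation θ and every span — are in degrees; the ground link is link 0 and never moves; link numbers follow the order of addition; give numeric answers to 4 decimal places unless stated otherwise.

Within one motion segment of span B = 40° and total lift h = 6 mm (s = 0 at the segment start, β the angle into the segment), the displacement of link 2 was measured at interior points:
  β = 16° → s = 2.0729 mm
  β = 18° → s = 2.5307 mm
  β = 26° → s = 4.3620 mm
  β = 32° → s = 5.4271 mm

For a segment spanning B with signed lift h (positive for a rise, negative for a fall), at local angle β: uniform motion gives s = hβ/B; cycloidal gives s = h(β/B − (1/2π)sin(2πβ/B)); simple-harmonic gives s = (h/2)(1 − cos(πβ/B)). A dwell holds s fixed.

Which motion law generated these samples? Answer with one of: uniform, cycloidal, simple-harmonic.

candidates at β/B = r: uniform s = h·r (linear in β); cycloidal s = h·(r − sin(2πr)/(2π)); simple-harmonic s = (h/2)(1 − cos(πr))
β=16°: printed 2.0729 | uniform 2.4000, cycloidal 1.8387, simple-harmonic 2.0729
β=18°: printed 2.5307 | uniform 2.7000, cycloidal 2.4049, simple-harmonic 2.5307
β=26°: printed 4.3620 | uniform 3.9000, cycloidal 4.6726, simple-harmonic 4.3620
β=32°: printed 5.4271 | uniform 4.8000, cycloidal 5.7082, simple-harmonic 5.4271
only one law matches every sample → simple-harmonic

simple-harmonic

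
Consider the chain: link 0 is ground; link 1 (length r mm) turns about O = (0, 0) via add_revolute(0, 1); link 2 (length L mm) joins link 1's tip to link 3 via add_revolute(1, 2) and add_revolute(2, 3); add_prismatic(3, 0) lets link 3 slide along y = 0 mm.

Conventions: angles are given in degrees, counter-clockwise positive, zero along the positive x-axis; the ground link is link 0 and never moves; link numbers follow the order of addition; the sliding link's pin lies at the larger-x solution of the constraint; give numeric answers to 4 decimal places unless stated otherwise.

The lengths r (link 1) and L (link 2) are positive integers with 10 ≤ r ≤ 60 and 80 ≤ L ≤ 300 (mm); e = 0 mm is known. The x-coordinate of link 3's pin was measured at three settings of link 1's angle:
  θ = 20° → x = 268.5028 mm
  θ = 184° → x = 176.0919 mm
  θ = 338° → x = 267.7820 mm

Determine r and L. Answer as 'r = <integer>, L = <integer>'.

constraint per measurement: (x − r cos θ)² + (r sin θ − e)² = L²
subtracting the θ₁ and θ₂ equations cancels the r² and L² terms:
r = (x₁² − x₂²) / (2[(x₁cos θ₁ + e sin θ₁) − (x₂cos θ₂ + e sin θ₂)]) = 48.0000 → r = 48
L² = (x₁ − r cos θ₁)² + (r sin θ₁ − e)² = 50175.9840 → L = 224.0000 → L = 224
check at θ₃=338°: x = 267.7820 (printed 267.7820) ✓

r = 48, L = 224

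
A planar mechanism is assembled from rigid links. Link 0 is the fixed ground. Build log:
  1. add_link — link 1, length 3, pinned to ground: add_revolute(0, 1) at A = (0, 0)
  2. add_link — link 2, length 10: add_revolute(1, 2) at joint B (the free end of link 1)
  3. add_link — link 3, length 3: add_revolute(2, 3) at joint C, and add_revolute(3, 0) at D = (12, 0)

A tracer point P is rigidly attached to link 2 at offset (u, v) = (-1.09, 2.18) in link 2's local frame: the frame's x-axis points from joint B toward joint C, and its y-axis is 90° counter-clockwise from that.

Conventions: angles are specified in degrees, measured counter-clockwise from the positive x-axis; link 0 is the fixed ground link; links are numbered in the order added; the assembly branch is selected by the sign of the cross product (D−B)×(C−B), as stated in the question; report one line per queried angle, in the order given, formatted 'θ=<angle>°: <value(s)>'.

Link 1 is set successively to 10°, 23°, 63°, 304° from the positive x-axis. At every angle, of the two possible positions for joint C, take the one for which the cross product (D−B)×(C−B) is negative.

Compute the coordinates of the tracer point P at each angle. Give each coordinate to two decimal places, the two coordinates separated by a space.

A=(0,0), D=(12.00,0)
θ=10°: B = A + 3.00·(cos10°, sin10°) = (2.9544, 0.5209)
θ=10°: |BD| = 9.0606
θ=10°: circle(B,10.00) ∩ circle(D,3.00): a=9.5520, h=2.9595
θ=10°:   candidates: C₊=(12.6608,2.9263) cross=26.814; C₋=(12.3205,-2.9828) cross=-26.814
θ=10°:   branch - wants cross < 0 → take C=(12.3205,-2.9828) (cross=-26.814)
θ=10°: ex = (C−B)/|BC| = (0.9366,-0.3504); ey = (0.3504,0.9366)
θ=10°: P = B + -1.09·ex + 2.18·ey = (2.6973,2.9447)
θ=23°: B = A + 3.00·(cos23°, sin23°) = (2.7615, 1.1722)
θ=23°: |BD| = 9.3126
θ=23°: circle(B,10.00) ∩ circle(D,3.00): a=9.5422, h=2.9912
θ=23°:   candidates: C₊=(12.6043,2.9385) cross=27.856; C₋=(11.8513,-2.9963) cross=-27.856
θ=23°:   branch - wants cross < 0 → take C=(11.8513,-2.9963) (cross=-27.856)
θ=23°: ex = (C−B)/|BC| = (0.9090,-0.4169); ey = (0.4169,0.9090)
θ=23°: P = B + -1.09·ex + 2.18·ey = (2.6795,3.6081)
θ=63°: B = A + 3.00·(cos63°, sin63°) = (1.3620, 2.6730)
θ=63°: |BD| = 10.9687
θ=63°: circle(B,10.00) ∩ circle(D,3.00): a=9.6325, h=2.6860
θ=63°:   candidates: C₊=(11.3587,2.9306) cross=29.462; C₋=(10.0495,-2.2794) cross=-29.462
θ=63°:   branch - wants cross < 0 → take C=(10.0495,-2.2794) (cross=-29.462)
θ=63°: ex = (C−B)/|BC| = (0.8688,-0.4952); ey = (0.4952,0.8688)
θ=63°: P = B + -1.09·ex + 2.18·ey = (1.4947,5.1067)
θ=304°: B = A + 3.00·(cos304°, sin304°) = (1.6776, -2.4871)
θ=304°: |BD| = 10.6178
θ=304°: circle(B,10.00) ∩ circle(D,3.00): a=9.5942, h=2.8199
θ=304°:   candidates: C₊=(10.3443,2.5017) cross=29.942; C₋=(11.6654,-2.9813) cross=-29.942
θ=304°:   branch - wants cross < 0 → take C=(11.6654,-2.9813) (cross=-29.942)
θ=304°: ex = (C−B)/|BC| = (0.9988,-0.0494); ey = (0.0494,0.9988)
θ=304°: P = B + -1.09·ex + 2.18·ey = (0.6966,-0.2559)

θ=10°: 2.70 2.94
θ=23°: 2.68 3.61
θ=63°: 1.49 5.11
θ=304°: 0.70 -0.26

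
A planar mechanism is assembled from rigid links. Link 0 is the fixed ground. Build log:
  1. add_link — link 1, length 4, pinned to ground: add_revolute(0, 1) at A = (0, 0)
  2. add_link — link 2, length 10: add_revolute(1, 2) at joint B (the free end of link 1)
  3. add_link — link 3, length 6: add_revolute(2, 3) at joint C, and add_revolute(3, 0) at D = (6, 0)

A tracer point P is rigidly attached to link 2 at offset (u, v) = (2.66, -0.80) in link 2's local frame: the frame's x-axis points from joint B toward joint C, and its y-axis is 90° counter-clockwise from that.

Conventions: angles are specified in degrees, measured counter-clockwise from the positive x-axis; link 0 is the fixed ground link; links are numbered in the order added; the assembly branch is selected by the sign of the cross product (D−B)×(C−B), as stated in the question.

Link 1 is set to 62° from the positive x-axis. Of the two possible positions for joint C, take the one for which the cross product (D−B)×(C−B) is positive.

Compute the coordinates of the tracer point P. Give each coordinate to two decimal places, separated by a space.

A=(0,0), D=(6.00,0)
B = A + 4.00·(cos62°, sin62°) = (1.8779, 3.5318)
|BD| = 5.4282
circle(B,10.00) ∩ circle(D,6.00): a=8.6092, h=5.0873
  candidates: C₊=(11.7257,1.7936) cross=27.615; C₋=(5.1056,-5.9330) cross=-27.615
  branch + wants cross > 0 → take C=(11.7257,1.7936) (cross=27.615)
ex = (C−B)/|BC| = (0.9848,-0.1738); ey = (0.1738,0.9848)
P = B + 2.66·ex + -0.80·ey = (4.3583,2.2816)

4.36 2.28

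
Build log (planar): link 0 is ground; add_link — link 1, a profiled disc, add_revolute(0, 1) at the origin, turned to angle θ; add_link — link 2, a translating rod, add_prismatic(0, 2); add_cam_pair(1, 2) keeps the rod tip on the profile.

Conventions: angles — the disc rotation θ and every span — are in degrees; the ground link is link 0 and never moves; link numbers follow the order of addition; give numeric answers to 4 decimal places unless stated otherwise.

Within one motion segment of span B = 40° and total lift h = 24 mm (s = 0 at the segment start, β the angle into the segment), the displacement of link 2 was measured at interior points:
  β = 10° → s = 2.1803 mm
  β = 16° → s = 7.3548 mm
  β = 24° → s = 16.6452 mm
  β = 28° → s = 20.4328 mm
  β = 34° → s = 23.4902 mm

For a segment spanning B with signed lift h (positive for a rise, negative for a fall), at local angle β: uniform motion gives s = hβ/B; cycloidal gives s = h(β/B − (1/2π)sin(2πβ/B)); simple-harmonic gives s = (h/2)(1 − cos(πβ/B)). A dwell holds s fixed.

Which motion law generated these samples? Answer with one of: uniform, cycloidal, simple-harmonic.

candidates at β/B = r: uniform s = h·r (linear in β); cycloidal s = h·(r − sin(2πr)/(2π)); simple-harmonic s = (h/2)(1 − cos(πr))
β=10°: printed 2.1803 | uniform 6.0000, cycloidal 2.1803, simple-harmonic 3.5147
β=16°: printed 7.3548 | uniform 9.6000, cycloidal 7.3548, simple-harmonic 8.2918
β=24°: printed 16.6452 | uniform 14.4000, cycloidal 16.6452, simple-harmonic 15.7082
β=28°: printed 20.4328 | uniform 16.8000, cycloidal 20.4328, simple-harmonic 19.0534
β=34°: printed 23.4902 | uniform 20.4000, cycloidal 23.4902, simple-harmonic 22.6921
only one law matches every sample → cycloidal

cycloidal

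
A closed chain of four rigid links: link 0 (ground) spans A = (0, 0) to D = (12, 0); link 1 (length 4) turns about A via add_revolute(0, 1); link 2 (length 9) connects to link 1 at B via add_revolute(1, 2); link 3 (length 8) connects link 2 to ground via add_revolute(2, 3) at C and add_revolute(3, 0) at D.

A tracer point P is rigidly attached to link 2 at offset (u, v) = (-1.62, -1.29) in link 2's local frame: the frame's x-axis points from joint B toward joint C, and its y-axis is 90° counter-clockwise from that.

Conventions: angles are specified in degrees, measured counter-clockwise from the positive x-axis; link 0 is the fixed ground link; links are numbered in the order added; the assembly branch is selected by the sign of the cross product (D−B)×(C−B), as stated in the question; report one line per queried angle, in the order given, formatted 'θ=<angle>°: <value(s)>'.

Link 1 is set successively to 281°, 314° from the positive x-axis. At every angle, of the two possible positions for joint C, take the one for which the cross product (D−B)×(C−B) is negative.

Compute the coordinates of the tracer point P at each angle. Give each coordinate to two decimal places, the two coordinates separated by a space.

A=(0,0), D=(12.00,0)
θ=281°: B = A + 4.00·(cos281°, sin281°) = (0.7632, -3.9265)
θ=281°: |BD| = 11.9030
θ=281°: circle(B,9.00) ∩ circle(D,8.00): a=6.6656, h=6.0473
θ=281°:   candidates: C₊=(5.0609,3.9811) cross=71.981; C₋=(9.0506,-7.4365) cross=-71.981
θ=281°:   branch - wants cross < 0 → take C=(9.0506,-7.4365) (cross=-71.981)
θ=281°: ex = (C−B)/|BC| = (0.9208,-0.3900); ey = (0.3900,0.9208)
θ=281°: P = B + -1.62·ex + -1.29·ey = (-1.2316,-4.4826)
θ=314°: B = A + 4.00·(cos314°, sin314°) = (2.7786, -2.8774)
θ=314°: |BD| = 9.6599
θ=314°: circle(B,9.00) ∩ circle(D,8.00): a=5.7099, h=6.9568
θ=314°:   candidates: C₊=(6.1571,5.4645) cross=67.202; C₋=(10.3015,-7.8176) cross=-67.202
θ=314°:   branch - wants cross < 0 → take C=(10.3015,-7.8176) (cross=-67.202)
θ=314°: ex = (C−B)/|BC| = (0.8359,-0.5489); ey = (0.5489,0.8359)
θ=314°: P = B + -1.62·ex + -1.29·ey = (0.7164,-3.0664)

θ=281°: -1.23 -4.48
θ=314°: 0.72 -3.07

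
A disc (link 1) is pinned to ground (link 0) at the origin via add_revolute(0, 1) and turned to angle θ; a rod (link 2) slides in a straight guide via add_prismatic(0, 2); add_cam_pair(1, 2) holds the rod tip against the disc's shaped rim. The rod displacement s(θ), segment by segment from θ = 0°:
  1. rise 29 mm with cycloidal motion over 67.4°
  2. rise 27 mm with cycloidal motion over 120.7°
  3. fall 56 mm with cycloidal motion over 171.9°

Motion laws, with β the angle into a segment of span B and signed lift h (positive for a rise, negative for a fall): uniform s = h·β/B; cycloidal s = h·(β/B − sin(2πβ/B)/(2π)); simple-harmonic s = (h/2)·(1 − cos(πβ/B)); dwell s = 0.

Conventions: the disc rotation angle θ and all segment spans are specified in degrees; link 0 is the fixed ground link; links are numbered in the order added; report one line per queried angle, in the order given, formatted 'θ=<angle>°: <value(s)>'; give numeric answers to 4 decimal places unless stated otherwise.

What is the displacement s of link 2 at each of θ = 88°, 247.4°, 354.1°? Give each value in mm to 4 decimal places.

segment 1 (0° to 67.4°, cycloidal, h = 29) is passed completely: s = 0.0000 + (29) = 29.0000
θ = 88° falls in segment 2 (67.4° to 188.1°, cycloidal, h = 27): β = 88 − 67.4 = 20.6°, B = 120.7°; Δs = 27·(0.1707 − sin(2π·0.1707)/(2π)) = 0.8338; s = 29.0000 + 0.8338 = 29.8338
segment 2 (67.4° to 188.1°, cycloidal, h = 27) is passed completely: s = 29.0000 + (27) = 56.0000
θ = 247.4° falls in segment 3 (188.1° to 360°, cycloidal, h = -56): β = 247.4 − 188.1 = 59.3°, B = 171.9°; Δs = -56·(0.3450 − sin(2π·0.3450)/(2π)) = -11.9457; s = 56.0000 − 11.9457 = 44.0543
θ = 354.1° falls in segment 3 (188.1° to 360°, cycloidal, h = -56): β = 354.1 − 188.1 = 166°, B = 171.9°; Δs = -56·(0.9657 − sin(2π·0.9657)/(2π)) = -55.9851; s = 56.0000 − 55.9851 = 0.0149

θ=88°: 29.8338
θ=247.4°: 44.0543
θ=354.1°: 0.0149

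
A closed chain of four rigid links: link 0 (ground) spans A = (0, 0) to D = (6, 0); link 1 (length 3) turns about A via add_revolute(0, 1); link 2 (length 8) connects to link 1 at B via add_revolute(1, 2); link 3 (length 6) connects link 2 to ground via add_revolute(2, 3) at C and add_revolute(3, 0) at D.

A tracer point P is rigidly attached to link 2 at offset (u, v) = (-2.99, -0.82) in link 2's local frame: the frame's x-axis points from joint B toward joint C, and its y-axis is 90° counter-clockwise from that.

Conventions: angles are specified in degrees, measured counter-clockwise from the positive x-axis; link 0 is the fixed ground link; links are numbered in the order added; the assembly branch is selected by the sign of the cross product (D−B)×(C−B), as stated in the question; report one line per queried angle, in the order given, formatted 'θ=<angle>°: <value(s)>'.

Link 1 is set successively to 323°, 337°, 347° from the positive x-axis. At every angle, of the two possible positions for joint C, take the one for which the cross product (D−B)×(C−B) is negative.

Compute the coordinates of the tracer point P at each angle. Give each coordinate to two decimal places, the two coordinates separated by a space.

A=(0,0), D=(6.00,0)
θ=323°: B = A + 3.00·(cos323°, sin323°) = (2.3959, -1.8054)
θ=323°: |BD| = 4.0310
θ=323°: circle(B,8.00) ∩ circle(D,6.00): a=5.4886, h=5.8203
θ=323°:   candidates: C₊=(4.6964,5.8567) cross=23.462; C₋=(9.9100,-4.5510) cross=-23.462
θ=323°:   branch - wants cross < 0 → take C=(9.9100,-4.5510) (cross=-23.462)
θ=323°: ex = (C−B)/|BC| = (0.9393,-0.3432); ey = (0.3432,0.9393)
θ=323°: P = B + -2.99·ex + -0.82·ey = (-0.6939,-1.5495)
θ=337°: B = A + 3.00·(cos337°, sin337°) = (2.7615, -1.1722)
θ=337°: |BD| = 3.4441
θ=337°: circle(B,8.00) ∩ circle(D,6.00): a=5.7870, h=5.5237
θ=337°:   candidates: C₊=(6.3230,5.9913) cross=19.024; C₋=(10.0830,-4.3965) cross=-19.024
θ=337°:   branch - wants cross < 0 → take C=(10.0830,-4.3965) (cross=-19.024)
θ=337°: ex = (C−B)/|BC| = (0.9152,-0.4030); ey = (0.4030,0.9152)
θ=337°: P = B + -2.99·ex + -0.82·ey = (-0.3054,-0.7176)
θ=347°: B = A + 3.00·(cos347°, sin347°) = (2.9231, -0.6749)
θ=347°: |BD| = 3.1500
θ=347°: circle(B,8.00) ∩ circle(D,6.00): a=6.0194, h=5.2694
θ=347°:   candidates: C₊=(7.6739,5.7618) cross=16.599; C₋=(9.9317,-4.5323) cross=-16.599
θ=347°:   branch - wants cross < 0 → take C=(9.9317,-4.5323) (cross=-16.599)
θ=347°: ex = (C−B)/|BC| = (0.8761,-0.4822); ey = (0.4822,0.8761)
θ=347°: P = B + -2.99·ex + -0.82·ey = (-0.0917,0.0485)

θ=323°: -0.69 -1.55
θ=337°: -0.31 -0.72
θ=347°: -0.09 0.05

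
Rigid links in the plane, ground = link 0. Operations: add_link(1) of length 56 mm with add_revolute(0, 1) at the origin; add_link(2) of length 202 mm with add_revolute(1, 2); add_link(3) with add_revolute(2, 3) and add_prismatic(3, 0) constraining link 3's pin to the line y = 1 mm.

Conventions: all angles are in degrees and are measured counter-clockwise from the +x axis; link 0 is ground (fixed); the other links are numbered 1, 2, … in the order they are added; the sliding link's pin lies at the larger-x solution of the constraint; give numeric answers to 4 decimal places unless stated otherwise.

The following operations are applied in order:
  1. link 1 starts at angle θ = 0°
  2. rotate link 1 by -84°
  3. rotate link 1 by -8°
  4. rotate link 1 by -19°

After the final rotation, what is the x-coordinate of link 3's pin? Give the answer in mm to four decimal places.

geometry: r = 56 mm, L = 202 mm, e = 1 mm; θ starts at 0°
rotate link 1 by -84°: θ ← 0° -84° = -84°
rotate link 1 by -8°: θ ← -84° -8° = -92°
rotate link 1 by -19°: θ ← -92° -19° = -111°
crank pin P = (r cos θ, r sin θ) = (-20.068605, -52.280504)
h = r sin θ − e = -52.280504 − 1 = -53.280504
x = r cos θ + √(L² − h²) = -20.068605 + 194.846575 = 174.777970

174.7780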